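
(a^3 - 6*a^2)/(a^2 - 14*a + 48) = a^2/(a - 8)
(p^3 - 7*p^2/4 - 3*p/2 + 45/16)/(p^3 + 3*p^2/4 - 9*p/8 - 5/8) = (4*p^2 - 12*p + 9)/(2*(2*p^2 - p - 1))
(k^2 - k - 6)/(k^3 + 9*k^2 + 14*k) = (k - 3)/(k*(k + 7))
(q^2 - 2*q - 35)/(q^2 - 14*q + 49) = (q + 5)/(q - 7)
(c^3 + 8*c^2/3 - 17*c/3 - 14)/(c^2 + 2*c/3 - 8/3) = (3*c^2 + 2*c - 21)/(3*c - 4)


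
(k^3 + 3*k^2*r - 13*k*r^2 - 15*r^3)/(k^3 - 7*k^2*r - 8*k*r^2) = (-k^2 - 2*k*r + 15*r^2)/(k*(-k + 8*r))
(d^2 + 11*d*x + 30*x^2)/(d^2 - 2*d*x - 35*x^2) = (-d - 6*x)/(-d + 7*x)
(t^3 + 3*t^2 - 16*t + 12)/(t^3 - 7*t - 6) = (-t^3 - 3*t^2 + 16*t - 12)/(-t^3 + 7*t + 6)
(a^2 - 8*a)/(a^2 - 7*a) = (a - 8)/(a - 7)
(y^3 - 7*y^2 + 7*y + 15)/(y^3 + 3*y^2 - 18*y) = (y^2 - 4*y - 5)/(y*(y + 6))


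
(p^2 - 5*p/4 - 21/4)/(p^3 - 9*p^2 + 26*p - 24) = (p + 7/4)/(p^2 - 6*p + 8)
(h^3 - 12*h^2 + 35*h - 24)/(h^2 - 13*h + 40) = (h^2 - 4*h + 3)/(h - 5)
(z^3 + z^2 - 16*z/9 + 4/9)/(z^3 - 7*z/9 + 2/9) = (z + 2)/(z + 1)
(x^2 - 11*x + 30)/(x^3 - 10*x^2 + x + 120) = (x - 6)/(x^2 - 5*x - 24)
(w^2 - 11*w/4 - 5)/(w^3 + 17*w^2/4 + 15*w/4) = (w - 4)/(w*(w + 3))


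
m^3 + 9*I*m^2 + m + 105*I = (m - 3*I)*(m + 5*I)*(m + 7*I)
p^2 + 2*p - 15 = (p - 3)*(p + 5)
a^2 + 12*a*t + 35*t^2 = (a + 5*t)*(a + 7*t)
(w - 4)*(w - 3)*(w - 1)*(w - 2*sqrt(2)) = w^4 - 8*w^3 - 2*sqrt(2)*w^3 + 19*w^2 + 16*sqrt(2)*w^2 - 38*sqrt(2)*w - 12*w + 24*sqrt(2)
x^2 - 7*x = x*(x - 7)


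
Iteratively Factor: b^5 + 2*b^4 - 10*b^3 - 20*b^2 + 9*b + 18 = (b - 3)*(b^4 + 5*b^3 + 5*b^2 - 5*b - 6) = (b - 3)*(b + 2)*(b^3 + 3*b^2 - b - 3) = (b - 3)*(b + 2)*(b + 3)*(b^2 - 1) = (b - 3)*(b + 1)*(b + 2)*(b + 3)*(b - 1)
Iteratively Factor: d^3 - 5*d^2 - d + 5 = (d - 5)*(d^2 - 1) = (d - 5)*(d - 1)*(d + 1)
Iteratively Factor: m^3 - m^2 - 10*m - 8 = (m - 4)*(m^2 + 3*m + 2) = (m - 4)*(m + 2)*(m + 1)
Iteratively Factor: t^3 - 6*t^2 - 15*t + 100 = (t + 4)*(t^2 - 10*t + 25) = (t - 5)*(t + 4)*(t - 5)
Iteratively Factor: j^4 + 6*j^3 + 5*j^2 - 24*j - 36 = (j + 2)*(j^3 + 4*j^2 - 3*j - 18) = (j - 2)*(j + 2)*(j^2 + 6*j + 9) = (j - 2)*(j + 2)*(j + 3)*(j + 3)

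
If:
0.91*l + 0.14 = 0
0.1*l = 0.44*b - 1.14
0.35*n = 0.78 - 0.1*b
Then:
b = 2.56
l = -0.15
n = 1.50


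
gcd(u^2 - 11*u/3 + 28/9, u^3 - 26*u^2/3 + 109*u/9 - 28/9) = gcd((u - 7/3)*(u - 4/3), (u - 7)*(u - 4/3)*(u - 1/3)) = u - 4/3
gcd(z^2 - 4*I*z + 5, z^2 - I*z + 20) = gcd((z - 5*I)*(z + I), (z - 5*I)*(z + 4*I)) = z - 5*I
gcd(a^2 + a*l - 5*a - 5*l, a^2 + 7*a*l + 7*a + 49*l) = 1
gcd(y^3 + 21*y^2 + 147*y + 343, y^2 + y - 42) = y + 7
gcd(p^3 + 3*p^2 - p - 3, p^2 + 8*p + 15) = p + 3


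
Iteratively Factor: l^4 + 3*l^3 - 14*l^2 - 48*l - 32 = (l + 4)*(l^3 - l^2 - 10*l - 8) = (l + 1)*(l + 4)*(l^2 - 2*l - 8) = (l + 1)*(l + 2)*(l + 4)*(l - 4)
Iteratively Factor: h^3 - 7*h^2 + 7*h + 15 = (h + 1)*(h^2 - 8*h + 15) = (h - 5)*(h + 1)*(h - 3)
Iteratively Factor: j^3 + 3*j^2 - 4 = (j + 2)*(j^2 + j - 2) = (j + 2)^2*(j - 1)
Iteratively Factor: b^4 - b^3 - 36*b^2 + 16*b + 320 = (b - 5)*(b^3 + 4*b^2 - 16*b - 64) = (b - 5)*(b + 4)*(b^2 - 16) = (b - 5)*(b - 4)*(b + 4)*(b + 4)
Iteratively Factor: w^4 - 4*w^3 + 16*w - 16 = (w - 2)*(w^3 - 2*w^2 - 4*w + 8) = (w - 2)*(w + 2)*(w^2 - 4*w + 4) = (w - 2)^2*(w + 2)*(w - 2)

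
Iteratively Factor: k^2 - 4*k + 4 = (k - 2)*(k - 2)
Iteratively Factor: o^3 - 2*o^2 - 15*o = (o - 5)*(o^2 + 3*o) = (o - 5)*(o + 3)*(o)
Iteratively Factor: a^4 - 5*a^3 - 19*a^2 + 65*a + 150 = (a + 2)*(a^3 - 7*a^2 - 5*a + 75) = (a - 5)*(a + 2)*(a^2 - 2*a - 15) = (a - 5)^2*(a + 2)*(a + 3)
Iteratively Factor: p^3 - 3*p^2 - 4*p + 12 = (p - 2)*(p^2 - p - 6) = (p - 2)*(p + 2)*(p - 3)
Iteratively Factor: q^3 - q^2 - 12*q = (q)*(q^2 - q - 12) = q*(q - 4)*(q + 3)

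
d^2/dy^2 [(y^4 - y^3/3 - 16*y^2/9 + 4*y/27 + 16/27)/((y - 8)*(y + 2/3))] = 2*(y^3 - 24*y^2 + 192*y - 72)/(y^3 - 24*y^2 + 192*y - 512)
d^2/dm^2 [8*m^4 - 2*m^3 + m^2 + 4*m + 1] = 96*m^2 - 12*m + 2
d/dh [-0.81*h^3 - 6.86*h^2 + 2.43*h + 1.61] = -2.43*h^2 - 13.72*h + 2.43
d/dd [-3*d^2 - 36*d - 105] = -6*d - 36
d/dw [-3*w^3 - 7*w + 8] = -9*w^2 - 7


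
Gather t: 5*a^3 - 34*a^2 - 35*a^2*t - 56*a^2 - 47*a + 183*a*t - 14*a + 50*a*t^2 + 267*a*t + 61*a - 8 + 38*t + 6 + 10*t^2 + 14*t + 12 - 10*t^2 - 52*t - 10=5*a^3 - 90*a^2 + 50*a*t^2 + t*(-35*a^2 + 450*a)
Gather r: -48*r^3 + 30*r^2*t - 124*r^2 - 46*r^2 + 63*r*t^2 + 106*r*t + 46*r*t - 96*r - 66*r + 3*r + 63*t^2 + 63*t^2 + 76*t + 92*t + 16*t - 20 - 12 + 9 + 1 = -48*r^3 + r^2*(30*t - 170) + r*(63*t^2 + 152*t - 159) + 126*t^2 + 184*t - 22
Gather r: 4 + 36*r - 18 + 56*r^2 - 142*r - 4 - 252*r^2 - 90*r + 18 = -196*r^2 - 196*r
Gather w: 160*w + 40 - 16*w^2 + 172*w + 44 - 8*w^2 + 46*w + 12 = -24*w^2 + 378*w + 96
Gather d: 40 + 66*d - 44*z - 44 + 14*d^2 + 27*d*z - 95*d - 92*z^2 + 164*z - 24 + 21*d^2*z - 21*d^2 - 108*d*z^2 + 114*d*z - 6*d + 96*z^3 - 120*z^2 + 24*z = d^2*(21*z - 7) + d*(-108*z^2 + 141*z - 35) + 96*z^3 - 212*z^2 + 144*z - 28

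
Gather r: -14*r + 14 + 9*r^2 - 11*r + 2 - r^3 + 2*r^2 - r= -r^3 + 11*r^2 - 26*r + 16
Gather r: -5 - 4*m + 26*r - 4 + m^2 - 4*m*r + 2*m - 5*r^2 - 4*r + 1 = m^2 - 2*m - 5*r^2 + r*(22 - 4*m) - 8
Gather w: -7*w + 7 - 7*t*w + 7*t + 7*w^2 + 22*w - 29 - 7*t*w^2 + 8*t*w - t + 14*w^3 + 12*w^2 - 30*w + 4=6*t + 14*w^3 + w^2*(19 - 7*t) + w*(t - 15) - 18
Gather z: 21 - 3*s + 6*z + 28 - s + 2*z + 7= -4*s + 8*z + 56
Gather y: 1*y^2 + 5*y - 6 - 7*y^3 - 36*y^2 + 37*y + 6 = -7*y^3 - 35*y^2 + 42*y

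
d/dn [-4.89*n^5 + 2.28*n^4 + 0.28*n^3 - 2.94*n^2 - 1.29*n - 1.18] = -24.45*n^4 + 9.12*n^3 + 0.84*n^2 - 5.88*n - 1.29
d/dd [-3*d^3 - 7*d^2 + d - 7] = -9*d^2 - 14*d + 1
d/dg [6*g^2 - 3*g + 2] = 12*g - 3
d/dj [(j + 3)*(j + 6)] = 2*j + 9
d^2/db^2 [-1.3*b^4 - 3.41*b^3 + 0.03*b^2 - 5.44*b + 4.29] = -15.6*b^2 - 20.46*b + 0.06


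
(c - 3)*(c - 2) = c^2 - 5*c + 6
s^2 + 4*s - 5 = (s - 1)*(s + 5)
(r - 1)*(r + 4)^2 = r^3 + 7*r^2 + 8*r - 16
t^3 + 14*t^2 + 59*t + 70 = (t + 2)*(t + 5)*(t + 7)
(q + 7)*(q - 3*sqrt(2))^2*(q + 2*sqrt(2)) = q^4 - 4*sqrt(2)*q^3 + 7*q^3 - 28*sqrt(2)*q^2 - 6*q^2 - 42*q + 36*sqrt(2)*q + 252*sqrt(2)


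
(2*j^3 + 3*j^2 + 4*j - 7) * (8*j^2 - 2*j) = 16*j^5 + 20*j^4 + 26*j^3 - 64*j^2 + 14*j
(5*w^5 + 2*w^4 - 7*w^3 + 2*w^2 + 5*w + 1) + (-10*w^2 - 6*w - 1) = 5*w^5 + 2*w^4 - 7*w^3 - 8*w^2 - w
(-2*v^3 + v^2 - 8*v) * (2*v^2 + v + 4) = -4*v^5 - 23*v^3 - 4*v^2 - 32*v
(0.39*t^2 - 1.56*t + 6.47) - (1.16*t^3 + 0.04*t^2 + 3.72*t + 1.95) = -1.16*t^3 + 0.35*t^2 - 5.28*t + 4.52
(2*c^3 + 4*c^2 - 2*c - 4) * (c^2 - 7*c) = 2*c^5 - 10*c^4 - 30*c^3 + 10*c^2 + 28*c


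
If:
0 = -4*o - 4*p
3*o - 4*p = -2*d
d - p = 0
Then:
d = 0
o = 0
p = 0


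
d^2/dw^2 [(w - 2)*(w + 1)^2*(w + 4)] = 12*w^2 + 24*w - 6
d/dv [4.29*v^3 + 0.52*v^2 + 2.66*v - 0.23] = 12.87*v^2 + 1.04*v + 2.66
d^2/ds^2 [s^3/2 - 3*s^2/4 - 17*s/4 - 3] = 3*s - 3/2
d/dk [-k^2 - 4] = -2*k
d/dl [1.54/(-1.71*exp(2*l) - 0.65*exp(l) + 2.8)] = (5.2668*exp(l) + 1.001)*exp(l)/(1.71*exp(2*l) + 0.65*exp(l) - 2.8)^2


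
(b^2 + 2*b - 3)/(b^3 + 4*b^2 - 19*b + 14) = (b + 3)/(b^2 + 5*b - 14)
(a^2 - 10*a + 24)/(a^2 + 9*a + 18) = (a^2 - 10*a + 24)/(a^2 + 9*a + 18)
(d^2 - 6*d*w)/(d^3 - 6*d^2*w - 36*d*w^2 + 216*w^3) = d/(d^2 - 36*w^2)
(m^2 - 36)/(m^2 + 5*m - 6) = (m - 6)/(m - 1)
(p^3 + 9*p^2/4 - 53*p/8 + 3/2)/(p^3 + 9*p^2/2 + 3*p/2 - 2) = (8*p^2 - 14*p + 3)/(4*(2*p^2 + p - 1))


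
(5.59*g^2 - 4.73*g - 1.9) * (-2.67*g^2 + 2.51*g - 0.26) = -14.9253*g^4 + 26.66*g^3 - 8.2527*g^2 - 3.5392*g + 0.494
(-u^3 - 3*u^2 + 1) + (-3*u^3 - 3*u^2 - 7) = -4*u^3 - 6*u^2 - 6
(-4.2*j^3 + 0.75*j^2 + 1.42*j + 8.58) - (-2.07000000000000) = -4.2*j^3 + 0.75*j^2 + 1.42*j + 10.65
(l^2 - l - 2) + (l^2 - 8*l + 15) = 2*l^2 - 9*l + 13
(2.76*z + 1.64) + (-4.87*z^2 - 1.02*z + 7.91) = -4.87*z^2 + 1.74*z + 9.55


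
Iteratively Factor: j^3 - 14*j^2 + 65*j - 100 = (j - 4)*(j^2 - 10*j + 25) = (j - 5)*(j - 4)*(j - 5)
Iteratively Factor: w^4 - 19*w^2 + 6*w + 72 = (w - 3)*(w^3 + 3*w^2 - 10*w - 24) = (w - 3)^2*(w^2 + 6*w + 8) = (w - 3)^2*(w + 2)*(w + 4)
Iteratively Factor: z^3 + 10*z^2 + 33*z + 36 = (z + 3)*(z^2 + 7*z + 12) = (z + 3)*(z + 4)*(z + 3)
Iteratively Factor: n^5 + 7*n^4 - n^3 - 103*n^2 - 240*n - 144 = (n + 1)*(n^4 + 6*n^3 - 7*n^2 - 96*n - 144) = (n - 4)*(n + 1)*(n^3 + 10*n^2 + 33*n + 36) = (n - 4)*(n + 1)*(n + 3)*(n^2 + 7*n + 12) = (n - 4)*(n + 1)*(n + 3)*(n + 4)*(n + 3)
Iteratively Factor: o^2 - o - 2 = (o + 1)*(o - 2)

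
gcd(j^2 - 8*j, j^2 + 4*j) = j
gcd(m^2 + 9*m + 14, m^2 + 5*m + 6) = m + 2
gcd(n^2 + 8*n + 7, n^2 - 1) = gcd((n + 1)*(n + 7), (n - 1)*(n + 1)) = n + 1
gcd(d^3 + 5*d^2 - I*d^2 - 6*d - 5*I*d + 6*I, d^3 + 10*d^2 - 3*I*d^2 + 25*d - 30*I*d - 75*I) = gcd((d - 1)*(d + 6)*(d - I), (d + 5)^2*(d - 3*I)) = 1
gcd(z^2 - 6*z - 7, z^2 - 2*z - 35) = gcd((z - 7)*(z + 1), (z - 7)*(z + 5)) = z - 7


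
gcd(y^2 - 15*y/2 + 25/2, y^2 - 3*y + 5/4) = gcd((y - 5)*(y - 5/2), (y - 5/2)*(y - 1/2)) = y - 5/2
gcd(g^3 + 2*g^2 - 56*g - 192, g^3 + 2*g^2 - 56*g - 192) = g^3 + 2*g^2 - 56*g - 192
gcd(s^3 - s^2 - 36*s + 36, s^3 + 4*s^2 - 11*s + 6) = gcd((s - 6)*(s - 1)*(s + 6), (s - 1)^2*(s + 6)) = s^2 + 5*s - 6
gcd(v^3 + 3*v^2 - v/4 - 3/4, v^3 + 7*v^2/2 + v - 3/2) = v^2 + 5*v/2 - 3/2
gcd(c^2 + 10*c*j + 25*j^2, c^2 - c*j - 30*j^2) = c + 5*j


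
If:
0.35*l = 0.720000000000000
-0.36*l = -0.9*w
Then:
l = 2.06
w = 0.82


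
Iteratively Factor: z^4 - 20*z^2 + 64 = (z + 2)*(z^3 - 2*z^2 - 16*z + 32) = (z - 2)*(z + 2)*(z^2 - 16) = (z - 4)*(z - 2)*(z + 2)*(z + 4)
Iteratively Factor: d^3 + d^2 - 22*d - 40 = (d - 5)*(d^2 + 6*d + 8) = (d - 5)*(d + 2)*(d + 4)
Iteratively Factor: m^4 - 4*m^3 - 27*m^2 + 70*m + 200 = (m - 5)*(m^3 + m^2 - 22*m - 40) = (m - 5)*(m + 4)*(m^2 - 3*m - 10) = (m - 5)^2*(m + 4)*(m + 2)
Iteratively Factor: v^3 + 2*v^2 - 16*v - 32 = (v + 4)*(v^2 - 2*v - 8) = (v - 4)*(v + 4)*(v + 2)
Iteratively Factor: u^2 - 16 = (u + 4)*(u - 4)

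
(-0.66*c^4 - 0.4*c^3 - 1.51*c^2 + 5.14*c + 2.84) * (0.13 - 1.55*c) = 1.023*c^5 + 0.5342*c^4 + 2.2885*c^3 - 8.1633*c^2 - 3.7338*c + 0.3692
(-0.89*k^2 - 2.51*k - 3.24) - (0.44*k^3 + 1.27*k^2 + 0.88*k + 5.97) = -0.44*k^3 - 2.16*k^2 - 3.39*k - 9.21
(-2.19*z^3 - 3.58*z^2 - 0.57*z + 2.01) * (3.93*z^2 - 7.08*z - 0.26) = -8.6067*z^5 + 1.4358*z^4 + 23.6757*z^3 + 12.8657*z^2 - 14.0826*z - 0.5226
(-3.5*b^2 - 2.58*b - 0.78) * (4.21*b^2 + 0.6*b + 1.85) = -14.735*b^4 - 12.9618*b^3 - 11.3068*b^2 - 5.241*b - 1.443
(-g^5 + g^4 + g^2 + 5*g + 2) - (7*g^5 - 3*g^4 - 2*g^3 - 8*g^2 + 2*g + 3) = -8*g^5 + 4*g^4 + 2*g^3 + 9*g^2 + 3*g - 1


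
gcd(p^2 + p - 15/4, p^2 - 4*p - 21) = 1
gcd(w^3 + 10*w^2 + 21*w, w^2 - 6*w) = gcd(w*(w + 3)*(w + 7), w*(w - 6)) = w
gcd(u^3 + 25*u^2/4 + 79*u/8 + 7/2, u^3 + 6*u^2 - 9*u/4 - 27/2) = 1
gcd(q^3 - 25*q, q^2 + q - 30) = q - 5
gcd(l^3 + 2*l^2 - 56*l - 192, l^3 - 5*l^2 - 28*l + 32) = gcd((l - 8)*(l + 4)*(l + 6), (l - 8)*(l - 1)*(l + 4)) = l^2 - 4*l - 32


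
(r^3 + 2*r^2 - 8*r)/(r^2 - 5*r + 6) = r*(r + 4)/(r - 3)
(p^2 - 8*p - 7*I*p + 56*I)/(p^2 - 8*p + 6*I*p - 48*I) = (p - 7*I)/(p + 6*I)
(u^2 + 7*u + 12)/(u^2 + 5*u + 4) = (u + 3)/(u + 1)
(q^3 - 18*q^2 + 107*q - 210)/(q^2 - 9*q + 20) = (q^2 - 13*q + 42)/(q - 4)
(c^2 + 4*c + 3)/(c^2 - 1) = (c + 3)/(c - 1)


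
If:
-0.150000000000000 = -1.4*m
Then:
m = 0.11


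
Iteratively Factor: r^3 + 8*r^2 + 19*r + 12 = (r + 4)*(r^2 + 4*r + 3) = (r + 3)*(r + 4)*(r + 1)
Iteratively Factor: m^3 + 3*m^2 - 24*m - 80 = (m + 4)*(m^2 - m - 20) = (m + 4)^2*(m - 5)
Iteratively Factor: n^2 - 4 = (n - 2)*(n + 2)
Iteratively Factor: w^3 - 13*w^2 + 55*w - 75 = (w - 5)*(w^2 - 8*w + 15) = (w - 5)*(w - 3)*(w - 5)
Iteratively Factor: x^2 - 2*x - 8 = (x - 4)*(x + 2)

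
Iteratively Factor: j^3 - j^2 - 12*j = (j - 4)*(j^2 + 3*j) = (j - 4)*(j + 3)*(j)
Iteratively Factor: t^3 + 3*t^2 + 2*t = (t + 1)*(t^2 + 2*t) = t*(t + 1)*(t + 2)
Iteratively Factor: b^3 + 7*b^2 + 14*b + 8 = (b + 4)*(b^2 + 3*b + 2) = (b + 2)*(b + 4)*(b + 1)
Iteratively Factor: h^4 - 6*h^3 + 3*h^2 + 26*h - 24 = (h - 1)*(h^3 - 5*h^2 - 2*h + 24) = (h - 1)*(h + 2)*(h^2 - 7*h + 12) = (h - 4)*(h - 1)*(h + 2)*(h - 3)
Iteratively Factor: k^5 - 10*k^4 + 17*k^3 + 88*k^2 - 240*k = (k)*(k^4 - 10*k^3 + 17*k^2 + 88*k - 240) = k*(k + 3)*(k^3 - 13*k^2 + 56*k - 80) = k*(k - 4)*(k + 3)*(k^2 - 9*k + 20) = k*(k - 4)^2*(k + 3)*(k - 5)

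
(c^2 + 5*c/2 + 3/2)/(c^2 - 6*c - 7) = (c + 3/2)/(c - 7)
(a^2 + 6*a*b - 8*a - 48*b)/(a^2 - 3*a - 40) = (a + 6*b)/(a + 5)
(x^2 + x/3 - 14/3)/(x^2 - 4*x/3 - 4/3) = (3*x + 7)/(3*x + 2)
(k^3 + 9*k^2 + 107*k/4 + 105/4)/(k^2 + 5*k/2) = k + 13/2 + 21/(2*k)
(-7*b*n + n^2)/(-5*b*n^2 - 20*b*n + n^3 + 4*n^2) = (7*b - n)/(5*b*n + 20*b - n^2 - 4*n)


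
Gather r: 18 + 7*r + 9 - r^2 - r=-r^2 + 6*r + 27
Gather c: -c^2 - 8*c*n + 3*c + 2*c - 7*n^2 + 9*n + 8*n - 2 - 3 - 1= -c^2 + c*(5 - 8*n) - 7*n^2 + 17*n - 6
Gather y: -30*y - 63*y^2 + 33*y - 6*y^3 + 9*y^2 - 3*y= -6*y^3 - 54*y^2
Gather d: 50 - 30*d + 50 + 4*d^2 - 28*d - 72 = 4*d^2 - 58*d + 28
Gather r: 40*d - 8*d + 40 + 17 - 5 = 32*d + 52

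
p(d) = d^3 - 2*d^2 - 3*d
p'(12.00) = 381.00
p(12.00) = 1404.00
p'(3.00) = 12.00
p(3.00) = 0.00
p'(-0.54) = 0.03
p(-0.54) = 0.88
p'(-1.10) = 5.03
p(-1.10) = -0.45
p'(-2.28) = 21.72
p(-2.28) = -15.41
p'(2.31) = 3.77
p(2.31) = -5.28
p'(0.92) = -4.14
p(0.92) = -3.67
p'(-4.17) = 65.85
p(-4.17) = -94.78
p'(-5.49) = 109.38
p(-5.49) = -209.28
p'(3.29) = 16.31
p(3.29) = 4.09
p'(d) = 3*d^2 - 4*d - 3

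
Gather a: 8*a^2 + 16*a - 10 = 8*a^2 + 16*a - 10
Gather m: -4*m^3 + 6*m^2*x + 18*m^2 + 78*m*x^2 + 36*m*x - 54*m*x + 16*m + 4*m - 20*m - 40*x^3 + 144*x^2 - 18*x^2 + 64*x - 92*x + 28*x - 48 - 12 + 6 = -4*m^3 + m^2*(6*x + 18) + m*(78*x^2 - 18*x) - 40*x^3 + 126*x^2 - 54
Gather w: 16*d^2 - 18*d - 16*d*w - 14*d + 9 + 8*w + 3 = 16*d^2 - 32*d + w*(8 - 16*d) + 12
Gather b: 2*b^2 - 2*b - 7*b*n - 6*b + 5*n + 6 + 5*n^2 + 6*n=2*b^2 + b*(-7*n - 8) + 5*n^2 + 11*n + 6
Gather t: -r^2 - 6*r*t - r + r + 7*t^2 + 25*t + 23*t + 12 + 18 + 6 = -r^2 + 7*t^2 + t*(48 - 6*r) + 36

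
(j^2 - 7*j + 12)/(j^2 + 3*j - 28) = (j - 3)/(j + 7)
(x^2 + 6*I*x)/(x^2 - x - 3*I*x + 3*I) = x*(x + 6*I)/(x^2 - x - 3*I*x + 3*I)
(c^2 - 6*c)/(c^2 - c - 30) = c/(c + 5)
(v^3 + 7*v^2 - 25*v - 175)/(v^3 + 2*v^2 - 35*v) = (v + 5)/v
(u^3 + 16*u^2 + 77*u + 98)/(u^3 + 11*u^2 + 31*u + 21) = (u^2 + 9*u + 14)/(u^2 + 4*u + 3)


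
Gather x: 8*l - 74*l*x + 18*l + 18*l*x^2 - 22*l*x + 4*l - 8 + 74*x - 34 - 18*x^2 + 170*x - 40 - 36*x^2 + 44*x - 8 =30*l + x^2*(18*l - 54) + x*(288 - 96*l) - 90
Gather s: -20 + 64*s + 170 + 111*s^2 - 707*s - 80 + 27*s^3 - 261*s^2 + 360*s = 27*s^3 - 150*s^2 - 283*s + 70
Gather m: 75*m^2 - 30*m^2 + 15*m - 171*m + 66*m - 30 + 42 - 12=45*m^2 - 90*m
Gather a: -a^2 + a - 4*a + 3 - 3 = -a^2 - 3*a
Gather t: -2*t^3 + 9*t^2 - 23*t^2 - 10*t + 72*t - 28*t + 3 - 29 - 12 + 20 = -2*t^3 - 14*t^2 + 34*t - 18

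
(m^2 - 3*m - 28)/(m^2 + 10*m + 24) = (m - 7)/(m + 6)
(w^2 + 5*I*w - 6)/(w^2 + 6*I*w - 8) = (w + 3*I)/(w + 4*I)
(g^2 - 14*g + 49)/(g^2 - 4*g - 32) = (-g^2 + 14*g - 49)/(-g^2 + 4*g + 32)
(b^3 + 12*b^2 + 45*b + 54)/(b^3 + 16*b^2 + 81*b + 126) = (b + 3)/(b + 7)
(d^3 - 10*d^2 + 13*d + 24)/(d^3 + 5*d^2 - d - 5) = (d^2 - 11*d + 24)/(d^2 + 4*d - 5)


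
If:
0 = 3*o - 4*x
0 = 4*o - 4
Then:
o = 1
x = 3/4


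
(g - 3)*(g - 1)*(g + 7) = g^3 + 3*g^2 - 25*g + 21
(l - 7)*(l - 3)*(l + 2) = l^3 - 8*l^2 + l + 42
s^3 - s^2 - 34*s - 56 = (s - 7)*(s + 2)*(s + 4)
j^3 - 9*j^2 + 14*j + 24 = (j - 6)*(j - 4)*(j + 1)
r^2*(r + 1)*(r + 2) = r^4 + 3*r^3 + 2*r^2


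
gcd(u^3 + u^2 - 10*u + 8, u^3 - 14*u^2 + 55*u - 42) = u - 1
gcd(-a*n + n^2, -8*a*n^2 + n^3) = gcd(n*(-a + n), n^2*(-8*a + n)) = n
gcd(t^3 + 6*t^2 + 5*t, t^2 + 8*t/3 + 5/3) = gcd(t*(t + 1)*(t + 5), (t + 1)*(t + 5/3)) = t + 1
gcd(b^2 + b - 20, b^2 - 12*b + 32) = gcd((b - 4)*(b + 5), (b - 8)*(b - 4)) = b - 4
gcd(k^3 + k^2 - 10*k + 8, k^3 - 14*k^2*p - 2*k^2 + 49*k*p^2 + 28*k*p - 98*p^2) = k - 2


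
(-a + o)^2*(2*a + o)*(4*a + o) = 8*a^4 - 10*a^3*o - 3*a^2*o^2 + 4*a*o^3 + o^4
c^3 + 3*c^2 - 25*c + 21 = (c - 3)*(c - 1)*(c + 7)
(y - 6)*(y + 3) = y^2 - 3*y - 18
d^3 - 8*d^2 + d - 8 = (d - 8)*(d - I)*(d + I)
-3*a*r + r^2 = r*(-3*a + r)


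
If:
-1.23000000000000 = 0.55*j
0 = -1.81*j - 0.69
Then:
No Solution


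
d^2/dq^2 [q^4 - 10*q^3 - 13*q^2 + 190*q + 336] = 12*q^2 - 60*q - 26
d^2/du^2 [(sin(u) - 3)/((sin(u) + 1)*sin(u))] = (-sin(u) + 14 - 3/sin(u) - 12/sin(u)^2 - 6/sin(u)^3)/(sin(u) + 1)^2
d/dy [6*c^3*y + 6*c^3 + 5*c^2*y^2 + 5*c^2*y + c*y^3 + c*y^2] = c*(6*c^2 + 10*c*y + 5*c + 3*y^2 + 2*y)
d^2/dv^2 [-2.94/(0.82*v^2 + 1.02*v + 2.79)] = (3.953712*v^2 + 4.918032*v - 2.94*(1.64*v + 1.02)*(3.28*v + 2.04) + 13.452264)/(0.82*v^2 + 1.02*v + 2.79)^3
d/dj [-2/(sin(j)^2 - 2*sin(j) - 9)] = 4*(sin(j) - 1)*cos(j)/(2*sin(j) + cos(j)^2 + 8)^2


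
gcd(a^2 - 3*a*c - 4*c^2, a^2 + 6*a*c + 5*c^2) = a + c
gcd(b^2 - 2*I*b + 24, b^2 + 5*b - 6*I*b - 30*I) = b - 6*I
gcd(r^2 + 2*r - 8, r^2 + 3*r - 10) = r - 2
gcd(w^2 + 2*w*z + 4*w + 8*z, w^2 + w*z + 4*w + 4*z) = w + 4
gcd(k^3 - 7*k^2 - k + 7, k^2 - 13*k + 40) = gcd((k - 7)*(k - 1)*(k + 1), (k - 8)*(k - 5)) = 1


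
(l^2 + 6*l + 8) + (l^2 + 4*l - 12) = 2*l^2 + 10*l - 4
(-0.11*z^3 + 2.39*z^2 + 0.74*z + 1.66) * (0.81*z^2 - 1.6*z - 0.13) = -0.0891*z^5 + 2.1119*z^4 - 3.2103*z^3 - 0.1501*z^2 - 2.7522*z - 0.2158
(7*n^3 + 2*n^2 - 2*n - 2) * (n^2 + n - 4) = 7*n^5 + 9*n^4 - 28*n^3 - 12*n^2 + 6*n + 8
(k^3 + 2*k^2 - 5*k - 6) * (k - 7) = k^4 - 5*k^3 - 19*k^2 + 29*k + 42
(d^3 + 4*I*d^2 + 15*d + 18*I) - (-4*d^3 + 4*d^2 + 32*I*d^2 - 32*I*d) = 5*d^3 - 4*d^2 - 28*I*d^2 + 15*d + 32*I*d + 18*I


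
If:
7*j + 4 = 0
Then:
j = -4/7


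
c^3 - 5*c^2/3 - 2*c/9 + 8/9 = (c - 4/3)*(c - 1)*(c + 2/3)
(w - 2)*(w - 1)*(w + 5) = w^3 + 2*w^2 - 13*w + 10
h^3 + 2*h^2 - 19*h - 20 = (h - 4)*(h + 1)*(h + 5)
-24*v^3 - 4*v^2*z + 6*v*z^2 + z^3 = (-2*v + z)*(2*v + z)*(6*v + z)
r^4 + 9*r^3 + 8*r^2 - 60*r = r*(r - 2)*(r + 5)*(r + 6)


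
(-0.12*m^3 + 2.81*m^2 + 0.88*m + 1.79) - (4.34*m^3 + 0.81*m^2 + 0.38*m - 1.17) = -4.46*m^3 + 2.0*m^2 + 0.5*m + 2.96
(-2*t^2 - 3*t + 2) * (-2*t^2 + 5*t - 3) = 4*t^4 - 4*t^3 - 13*t^2 + 19*t - 6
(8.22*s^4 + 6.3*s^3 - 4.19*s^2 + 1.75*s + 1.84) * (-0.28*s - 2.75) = -2.3016*s^5 - 24.369*s^4 - 16.1518*s^3 + 11.0325*s^2 - 5.3277*s - 5.06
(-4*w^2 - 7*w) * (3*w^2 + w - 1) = -12*w^4 - 25*w^3 - 3*w^2 + 7*w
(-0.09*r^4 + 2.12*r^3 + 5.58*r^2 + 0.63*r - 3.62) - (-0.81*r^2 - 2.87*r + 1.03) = -0.09*r^4 + 2.12*r^3 + 6.39*r^2 + 3.5*r - 4.65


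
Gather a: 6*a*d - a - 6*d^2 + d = a*(6*d - 1) - 6*d^2 + d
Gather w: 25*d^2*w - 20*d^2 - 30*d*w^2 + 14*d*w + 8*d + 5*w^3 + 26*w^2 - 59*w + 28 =-20*d^2 + 8*d + 5*w^3 + w^2*(26 - 30*d) + w*(25*d^2 + 14*d - 59) + 28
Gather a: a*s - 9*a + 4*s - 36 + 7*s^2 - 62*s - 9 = a*(s - 9) + 7*s^2 - 58*s - 45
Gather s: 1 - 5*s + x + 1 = -5*s + x + 2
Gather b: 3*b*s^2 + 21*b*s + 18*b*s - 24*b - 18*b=b*(3*s^2 + 39*s - 42)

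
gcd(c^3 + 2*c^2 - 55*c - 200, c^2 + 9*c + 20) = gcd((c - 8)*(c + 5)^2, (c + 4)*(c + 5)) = c + 5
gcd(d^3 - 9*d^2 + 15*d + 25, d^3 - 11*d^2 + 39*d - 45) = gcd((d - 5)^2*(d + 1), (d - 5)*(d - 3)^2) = d - 5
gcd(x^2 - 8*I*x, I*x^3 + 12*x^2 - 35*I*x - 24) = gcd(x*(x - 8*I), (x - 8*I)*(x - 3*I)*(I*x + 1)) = x - 8*I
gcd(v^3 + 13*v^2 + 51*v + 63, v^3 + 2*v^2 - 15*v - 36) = v^2 + 6*v + 9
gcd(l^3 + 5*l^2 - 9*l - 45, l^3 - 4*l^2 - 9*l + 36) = l^2 - 9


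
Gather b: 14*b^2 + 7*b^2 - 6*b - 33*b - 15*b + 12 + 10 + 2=21*b^2 - 54*b + 24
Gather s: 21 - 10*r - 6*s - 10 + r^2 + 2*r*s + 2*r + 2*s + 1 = r^2 - 8*r + s*(2*r - 4) + 12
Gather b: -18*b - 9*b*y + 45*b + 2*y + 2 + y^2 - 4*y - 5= b*(27 - 9*y) + y^2 - 2*y - 3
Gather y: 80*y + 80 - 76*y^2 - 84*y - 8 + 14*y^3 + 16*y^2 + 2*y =14*y^3 - 60*y^2 - 2*y + 72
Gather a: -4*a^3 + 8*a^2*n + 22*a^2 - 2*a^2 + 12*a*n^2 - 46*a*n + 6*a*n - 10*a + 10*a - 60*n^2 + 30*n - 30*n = -4*a^3 + a^2*(8*n + 20) + a*(12*n^2 - 40*n) - 60*n^2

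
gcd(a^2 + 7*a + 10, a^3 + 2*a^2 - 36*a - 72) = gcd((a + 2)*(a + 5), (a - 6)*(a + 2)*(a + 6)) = a + 2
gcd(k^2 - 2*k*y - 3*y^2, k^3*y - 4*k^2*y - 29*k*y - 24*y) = 1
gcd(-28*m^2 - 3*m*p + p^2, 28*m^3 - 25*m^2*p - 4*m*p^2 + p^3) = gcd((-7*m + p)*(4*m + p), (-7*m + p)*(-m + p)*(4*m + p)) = -28*m^2 - 3*m*p + p^2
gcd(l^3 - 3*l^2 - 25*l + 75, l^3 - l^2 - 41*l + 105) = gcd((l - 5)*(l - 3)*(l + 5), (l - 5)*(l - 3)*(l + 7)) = l^2 - 8*l + 15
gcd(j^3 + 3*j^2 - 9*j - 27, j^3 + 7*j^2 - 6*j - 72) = j - 3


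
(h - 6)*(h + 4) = h^2 - 2*h - 24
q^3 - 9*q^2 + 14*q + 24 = (q - 6)*(q - 4)*(q + 1)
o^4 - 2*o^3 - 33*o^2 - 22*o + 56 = (o - 7)*(o - 1)*(o + 2)*(o + 4)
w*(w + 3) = w^2 + 3*w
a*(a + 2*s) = a^2 + 2*a*s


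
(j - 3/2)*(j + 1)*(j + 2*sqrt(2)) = j^3 - j^2/2 + 2*sqrt(2)*j^2 - 3*j/2 - sqrt(2)*j - 3*sqrt(2)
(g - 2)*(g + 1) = g^2 - g - 2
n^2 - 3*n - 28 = (n - 7)*(n + 4)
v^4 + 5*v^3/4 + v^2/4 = v^2*(v + 1/4)*(v + 1)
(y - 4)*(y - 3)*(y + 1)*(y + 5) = y^4 - y^3 - 25*y^2 + 37*y + 60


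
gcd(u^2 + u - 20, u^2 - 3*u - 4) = u - 4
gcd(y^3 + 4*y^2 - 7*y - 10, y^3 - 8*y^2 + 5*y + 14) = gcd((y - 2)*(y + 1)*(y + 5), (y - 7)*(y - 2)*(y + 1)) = y^2 - y - 2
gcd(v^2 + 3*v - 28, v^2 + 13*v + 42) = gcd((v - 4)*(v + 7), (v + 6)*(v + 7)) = v + 7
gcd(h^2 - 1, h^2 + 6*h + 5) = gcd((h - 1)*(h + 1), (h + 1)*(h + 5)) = h + 1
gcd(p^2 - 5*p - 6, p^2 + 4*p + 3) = p + 1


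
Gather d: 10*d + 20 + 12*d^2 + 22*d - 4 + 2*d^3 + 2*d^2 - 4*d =2*d^3 + 14*d^2 + 28*d + 16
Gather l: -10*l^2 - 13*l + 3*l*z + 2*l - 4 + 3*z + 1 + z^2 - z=-10*l^2 + l*(3*z - 11) + z^2 + 2*z - 3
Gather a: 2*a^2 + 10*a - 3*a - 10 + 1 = 2*a^2 + 7*a - 9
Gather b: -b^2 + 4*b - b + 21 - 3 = -b^2 + 3*b + 18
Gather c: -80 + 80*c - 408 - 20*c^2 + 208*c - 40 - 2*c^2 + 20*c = -22*c^2 + 308*c - 528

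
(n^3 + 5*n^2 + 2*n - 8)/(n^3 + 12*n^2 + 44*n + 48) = (n - 1)/(n + 6)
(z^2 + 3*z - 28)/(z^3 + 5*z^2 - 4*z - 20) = (z^2 + 3*z - 28)/(z^3 + 5*z^2 - 4*z - 20)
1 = 1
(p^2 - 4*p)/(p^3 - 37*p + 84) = p/(p^2 + 4*p - 21)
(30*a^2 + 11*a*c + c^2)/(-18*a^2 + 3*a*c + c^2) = (-5*a - c)/(3*a - c)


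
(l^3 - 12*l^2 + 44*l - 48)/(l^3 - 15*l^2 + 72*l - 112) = (l^2 - 8*l + 12)/(l^2 - 11*l + 28)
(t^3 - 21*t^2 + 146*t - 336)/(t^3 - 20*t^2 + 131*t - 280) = (t - 6)/(t - 5)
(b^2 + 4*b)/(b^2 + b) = (b + 4)/(b + 1)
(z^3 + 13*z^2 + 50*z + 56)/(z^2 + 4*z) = z + 9 + 14/z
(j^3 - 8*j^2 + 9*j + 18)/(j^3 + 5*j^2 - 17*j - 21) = (j - 6)/(j + 7)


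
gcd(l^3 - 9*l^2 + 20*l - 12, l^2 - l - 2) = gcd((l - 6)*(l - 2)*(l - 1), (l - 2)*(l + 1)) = l - 2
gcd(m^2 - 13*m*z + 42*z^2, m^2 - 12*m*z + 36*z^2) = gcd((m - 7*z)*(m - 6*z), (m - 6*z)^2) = -m + 6*z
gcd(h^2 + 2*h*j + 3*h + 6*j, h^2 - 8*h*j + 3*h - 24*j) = h + 3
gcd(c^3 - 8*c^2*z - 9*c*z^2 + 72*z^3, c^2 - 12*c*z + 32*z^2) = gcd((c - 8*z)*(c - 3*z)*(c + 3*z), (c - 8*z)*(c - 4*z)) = -c + 8*z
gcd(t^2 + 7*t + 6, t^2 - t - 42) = t + 6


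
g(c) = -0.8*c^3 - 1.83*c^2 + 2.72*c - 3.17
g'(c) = -2.4*c^2 - 3.66*c + 2.72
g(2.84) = -28.53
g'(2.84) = -27.03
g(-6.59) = 128.38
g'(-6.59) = -77.39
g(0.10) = -2.92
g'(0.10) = 2.33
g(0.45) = -2.39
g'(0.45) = 0.59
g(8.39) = -581.64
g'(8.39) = -196.93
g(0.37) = -2.45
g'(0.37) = 1.04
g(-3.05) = -5.79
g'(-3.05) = -8.44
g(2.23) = -15.08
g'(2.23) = -17.38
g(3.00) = -33.08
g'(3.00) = -29.86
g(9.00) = -710.12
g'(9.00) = -224.62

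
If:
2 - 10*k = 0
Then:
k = 1/5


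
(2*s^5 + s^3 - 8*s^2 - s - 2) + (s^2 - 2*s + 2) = 2*s^5 + s^3 - 7*s^2 - 3*s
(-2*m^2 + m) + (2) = -2*m^2 + m + 2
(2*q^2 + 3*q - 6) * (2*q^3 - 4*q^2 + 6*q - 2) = 4*q^5 - 2*q^4 - 12*q^3 + 38*q^2 - 42*q + 12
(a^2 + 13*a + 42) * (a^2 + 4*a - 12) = a^4 + 17*a^3 + 82*a^2 + 12*a - 504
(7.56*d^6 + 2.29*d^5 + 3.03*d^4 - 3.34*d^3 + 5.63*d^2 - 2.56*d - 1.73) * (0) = 0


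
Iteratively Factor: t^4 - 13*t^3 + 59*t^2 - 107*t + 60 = (t - 1)*(t^3 - 12*t^2 + 47*t - 60) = (t - 3)*(t - 1)*(t^2 - 9*t + 20) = (t - 5)*(t - 3)*(t - 1)*(t - 4)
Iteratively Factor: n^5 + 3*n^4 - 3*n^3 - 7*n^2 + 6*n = (n)*(n^4 + 3*n^3 - 3*n^2 - 7*n + 6) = n*(n + 2)*(n^3 + n^2 - 5*n + 3) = n*(n + 2)*(n + 3)*(n^2 - 2*n + 1) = n*(n - 1)*(n + 2)*(n + 3)*(n - 1)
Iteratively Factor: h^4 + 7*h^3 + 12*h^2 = (h + 3)*(h^3 + 4*h^2) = h*(h + 3)*(h^2 + 4*h) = h^2*(h + 3)*(h + 4)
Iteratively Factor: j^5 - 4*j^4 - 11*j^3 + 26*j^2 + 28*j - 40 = (j - 1)*(j^4 - 3*j^3 - 14*j^2 + 12*j + 40) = (j - 1)*(j + 2)*(j^3 - 5*j^2 - 4*j + 20) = (j - 5)*(j - 1)*(j + 2)*(j^2 - 4) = (j - 5)*(j - 2)*(j - 1)*(j + 2)*(j + 2)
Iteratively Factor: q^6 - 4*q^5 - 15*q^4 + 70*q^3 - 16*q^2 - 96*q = (q - 2)*(q^5 - 2*q^4 - 19*q^3 + 32*q^2 + 48*q) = (q - 4)*(q - 2)*(q^4 + 2*q^3 - 11*q^2 - 12*q) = (q - 4)*(q - 2)*(q + 4)*(q^3 - 2*q^2 - 3*q) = (q - 4)*(q - 2)*(q + 1)*(q + 4)*(q^2 - 3*q) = q*(q - 4)*(q - 2)*(q + 1)*(q + 4)*(q - 3)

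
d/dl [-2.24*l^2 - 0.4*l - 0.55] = -4.48*l - 0.4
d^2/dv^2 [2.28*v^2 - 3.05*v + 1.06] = 4.56000000000000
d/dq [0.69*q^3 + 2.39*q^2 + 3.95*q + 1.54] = 2.07*q^2 + 4.78*q + 3.95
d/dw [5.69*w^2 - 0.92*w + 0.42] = 11.38*w - 0.92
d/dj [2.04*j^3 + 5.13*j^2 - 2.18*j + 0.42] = 6.12*j^2 + 10.26*j - 2.18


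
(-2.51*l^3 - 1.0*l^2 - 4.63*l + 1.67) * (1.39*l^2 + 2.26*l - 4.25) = -3.4889*l^5 - 7.0626*l^4 + 1.9718*l^3 - 3.8925*l^2 + 23.4517*l - 7.0975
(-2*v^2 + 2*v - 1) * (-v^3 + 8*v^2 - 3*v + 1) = 2*v^5 - 18*v^4 + 23*v^3 - 16*v^2 + 5*v - 1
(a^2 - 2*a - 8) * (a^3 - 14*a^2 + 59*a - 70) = a^5 - 16*a^4 + 79*a^3 - 76*a^2 - 332*a + 560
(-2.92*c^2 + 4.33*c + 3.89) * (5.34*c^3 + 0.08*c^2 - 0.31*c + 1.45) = -15.5928*c^5 + 22.8886*c^4 + 22.0242*c^3 - 5.2651*c^2 + 5.0726*c + 5.6405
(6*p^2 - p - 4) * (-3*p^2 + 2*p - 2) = -18*p^4 + 15*p^3 - 2*p^2 - 6*p + 8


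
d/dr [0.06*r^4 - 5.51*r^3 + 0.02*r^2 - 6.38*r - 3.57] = 0.24*r^3 - 16.53*r^2 + 0.04*r - 6.38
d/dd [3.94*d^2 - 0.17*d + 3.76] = 7.88*d - 0.17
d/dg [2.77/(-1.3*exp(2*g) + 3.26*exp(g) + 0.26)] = (7.202*exp(g) - 9.0302)*exp(g)/(-1.3*exp(2*g) + 3.26*exp(g) + 0.26)^2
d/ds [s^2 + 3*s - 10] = 2*s + 3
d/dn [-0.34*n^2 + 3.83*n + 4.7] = 3.83 - 0.68*n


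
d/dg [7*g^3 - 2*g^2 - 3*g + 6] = 21*g^2 - 4*g - 3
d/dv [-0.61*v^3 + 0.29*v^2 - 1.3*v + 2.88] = -1.83*v^2 + 0.58*v - 1.3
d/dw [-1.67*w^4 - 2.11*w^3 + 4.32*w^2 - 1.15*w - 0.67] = -6.68*w^3 - 6.33*w^2 + 8.64*w - 1.15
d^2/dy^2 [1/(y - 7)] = 2/(y - 7)^3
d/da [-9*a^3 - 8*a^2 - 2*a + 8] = -27*a^2 - 16*a - 2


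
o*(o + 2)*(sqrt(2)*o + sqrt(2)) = sqrt(2)*o^3 + 3*sqrt(2)*o^2 + 2*sqrt(2)*o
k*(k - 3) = k^2 - 3*k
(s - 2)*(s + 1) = s^2 - s - 2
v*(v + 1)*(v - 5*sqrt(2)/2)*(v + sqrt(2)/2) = v^4 - 2*sqrt(2)*v^3 + v^3 - 2*sqrt(2)*v^2 - 5*v^2/2 - 5*v/2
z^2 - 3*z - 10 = (z - 5)*(z + 2)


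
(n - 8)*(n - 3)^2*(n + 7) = n^4 - 7*n^3 - 41*n^2 + 327*n - 504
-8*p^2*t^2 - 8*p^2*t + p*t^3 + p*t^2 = t*(-8*p + t)*(p*t + p)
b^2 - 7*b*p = b*(b - 7*p)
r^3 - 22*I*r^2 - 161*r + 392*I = (r - 8*I)*(r - 7*I)^2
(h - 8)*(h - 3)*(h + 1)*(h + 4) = h^4 - 6*h^3 - 27*h^2 + 76*h + 96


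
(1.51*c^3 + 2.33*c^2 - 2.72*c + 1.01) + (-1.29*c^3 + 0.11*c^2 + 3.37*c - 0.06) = 0.22*c^3 + 2.44*c^2 + 0.65*c + 0.95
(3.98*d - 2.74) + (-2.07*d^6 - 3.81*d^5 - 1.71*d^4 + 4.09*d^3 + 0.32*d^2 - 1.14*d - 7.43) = -2.07*d^6 - 3.81*d^5 - 1.71*d^4 + 4.09*d^3 + 0.32*d^2 + 2.84*d - 10.17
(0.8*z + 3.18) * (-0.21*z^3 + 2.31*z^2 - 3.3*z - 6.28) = -0.168*z^4 + 1.1802*z^3 + 4.7058*z^2 - 15.518*z - 19.9704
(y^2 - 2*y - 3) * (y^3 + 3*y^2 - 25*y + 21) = y^5 + y^4 - 34*y^3 + 62*y^2 + 33*y - 63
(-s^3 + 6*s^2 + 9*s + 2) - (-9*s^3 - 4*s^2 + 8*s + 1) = 8*s^3 + 10*s^2 + s + 1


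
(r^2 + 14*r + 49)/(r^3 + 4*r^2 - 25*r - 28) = (r + 7)/(r^2 - 3*r - 4)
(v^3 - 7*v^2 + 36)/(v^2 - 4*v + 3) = (v^2 - 4*v - 12)/(v - 1)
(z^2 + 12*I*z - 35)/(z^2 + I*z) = (z^2 + 12*I*z - 35)/(z*(z + I))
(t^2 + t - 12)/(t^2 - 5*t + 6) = (t + 4)/(t - 2)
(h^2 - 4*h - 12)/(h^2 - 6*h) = (h + 2)/h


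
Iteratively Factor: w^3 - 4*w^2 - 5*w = (w + 1)*(w^2 - 5*w) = w*(w + 1)*(w - 5)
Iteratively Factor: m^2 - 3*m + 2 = (m - 1)*(m - 2)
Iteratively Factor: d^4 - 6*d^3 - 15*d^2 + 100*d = (d)*(d^3 - 6*d^2 - 15*d + 100) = d*(d - 5)*(d^2 - d - 20) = d*(d - 5)*(d + 4)*(d - 5)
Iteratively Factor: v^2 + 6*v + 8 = (v + 2)*(v + 4)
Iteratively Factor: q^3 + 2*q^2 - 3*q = (q)*(q^2 + 2*q - 3) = q*(q + 3)*(q - 1)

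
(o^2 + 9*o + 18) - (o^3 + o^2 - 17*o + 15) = -o^3 + 26*o + 3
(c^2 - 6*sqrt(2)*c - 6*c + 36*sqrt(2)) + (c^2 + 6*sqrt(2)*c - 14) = 2*c^2 - 6*c - 14 + 36*sqrt(2)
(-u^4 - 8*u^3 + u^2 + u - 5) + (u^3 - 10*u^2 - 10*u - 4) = -u^4 - 7*u^3 - 9*u^2 - 9*u - 9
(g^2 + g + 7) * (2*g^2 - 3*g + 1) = 2*g^4 - g^3 + 12*g^2 - 20*g + 7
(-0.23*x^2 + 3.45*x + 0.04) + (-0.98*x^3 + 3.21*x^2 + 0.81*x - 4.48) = -0.98*x^3 + 2.98*x^2 + 4.26*x - 4.44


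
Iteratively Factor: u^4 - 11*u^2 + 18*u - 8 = (u + 4)*(u^3 - 4*u^2 + 5*u - 2) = (u - 1)*(u + 4)*(u^2 - 3*u + 2) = (u - 1)^2*(u + 4)*(u - 2)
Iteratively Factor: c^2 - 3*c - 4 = (c - 4)*(c + 1)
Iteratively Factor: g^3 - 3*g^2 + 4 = (g - 2)*(g^2 - g - 2) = (g - 2)*(g + 1)*(g - 2)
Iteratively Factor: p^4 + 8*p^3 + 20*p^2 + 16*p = (p + 4)*(p^3 + 4*p^2 + 4*p) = (p + 2)*(p + 4)*(p^2 + 2*p) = (p + 2)^2*(p + 4)*(p)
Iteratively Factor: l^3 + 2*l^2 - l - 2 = (l - 1)*(l^2 + 3*l + 2) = (l - 1)*(l + 1)*(l + 2)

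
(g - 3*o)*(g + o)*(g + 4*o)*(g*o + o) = g^4*o + 2*g^3*o^2 + g^3*o - 11*g^2*o^3 + 2*g^2*o^2 - 12*g*o^4 - 11*g*o^3 - 12*o^4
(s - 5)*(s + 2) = s^2 - 3*s - 10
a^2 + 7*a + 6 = (a + 1)*(a + 6)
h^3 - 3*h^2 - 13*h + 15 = (h - 5)*(h - 1)*(h + 3)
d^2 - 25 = (d - 5)*(d + 5)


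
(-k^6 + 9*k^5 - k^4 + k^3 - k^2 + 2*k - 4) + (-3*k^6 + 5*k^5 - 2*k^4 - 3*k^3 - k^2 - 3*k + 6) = -4*k^6 + 14*k^5 - 3*k^4 - 2*k^3 - 2*k^2 - k + 2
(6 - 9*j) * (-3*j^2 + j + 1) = 27*j^3 - 27*j^2 - 3*j + 6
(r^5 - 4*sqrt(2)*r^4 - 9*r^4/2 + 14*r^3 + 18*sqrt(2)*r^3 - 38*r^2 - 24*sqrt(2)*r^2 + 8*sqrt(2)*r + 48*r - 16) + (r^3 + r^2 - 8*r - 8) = r^5 - 4*sqrt(2)*r^4 - 9*r^4/2 + 15*r^3 + 18*sqrt(2)*r^3 - 37*r^2 - 24*sqrt(2)*r^2 + 8*sqrt(2)*r + 40*r - 24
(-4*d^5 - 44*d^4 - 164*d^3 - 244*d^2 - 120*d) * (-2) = 8*d^5 + 88*d^4 + 328*d^3 + 488*d^2 + 240*d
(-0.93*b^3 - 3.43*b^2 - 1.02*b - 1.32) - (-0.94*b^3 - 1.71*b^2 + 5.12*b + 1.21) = 0.0099999999999999*b^3 - 1.72*b^2 - 6.14*b - 2.53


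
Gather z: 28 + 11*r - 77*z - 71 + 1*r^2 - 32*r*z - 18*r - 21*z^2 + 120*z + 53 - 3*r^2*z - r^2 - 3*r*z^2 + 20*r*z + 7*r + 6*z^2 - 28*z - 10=z^2*(-3*r - 15) + z*(-3*r^2 - 12*r + 15)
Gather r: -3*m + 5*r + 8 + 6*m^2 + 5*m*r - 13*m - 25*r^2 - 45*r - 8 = 6*m^2 - 16*m - 25*r^2 + r*(5*m - 40)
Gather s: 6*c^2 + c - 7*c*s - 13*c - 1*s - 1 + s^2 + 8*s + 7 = 6*c^2 - 12*c + s^2 + s*(7 - 7*c) + 6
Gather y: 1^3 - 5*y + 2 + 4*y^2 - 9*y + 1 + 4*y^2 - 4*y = 8*y^2 - 18*y + 4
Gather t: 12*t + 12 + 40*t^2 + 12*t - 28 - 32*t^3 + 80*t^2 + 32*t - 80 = -32*t^3 + 120*t^2 + 56*t - 96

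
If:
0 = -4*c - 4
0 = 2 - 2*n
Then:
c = -1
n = 1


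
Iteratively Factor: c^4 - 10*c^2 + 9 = (c - 3)*(c^3 + 3*c^2 - c - 3) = (c - 3)*(c - 1)*(c^2 + 4*c + 3) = (c - 3)*(c - 1)*(c + 1)*(c + 3)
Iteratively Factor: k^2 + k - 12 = (k + 4)*(k - 3)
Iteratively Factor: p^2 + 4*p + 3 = (p + 1)*(p + 3)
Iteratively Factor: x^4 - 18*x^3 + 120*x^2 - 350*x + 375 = (x - 5)*(x^3 - 13*x^2 + 55*x - 75) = (x - 5)^2*(x^2 - 8*x + 15) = (x - 5)^2*(x - 3)*(x - 5)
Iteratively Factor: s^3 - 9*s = (s)*(s^2 - 9) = s*(s + 3)*(s - 3)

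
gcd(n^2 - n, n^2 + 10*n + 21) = 1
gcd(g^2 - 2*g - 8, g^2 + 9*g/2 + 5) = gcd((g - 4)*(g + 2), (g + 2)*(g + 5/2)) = g + 2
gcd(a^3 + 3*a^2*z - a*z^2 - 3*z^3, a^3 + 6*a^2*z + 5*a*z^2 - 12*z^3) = -a^2 - 2*a*z + 3*z^2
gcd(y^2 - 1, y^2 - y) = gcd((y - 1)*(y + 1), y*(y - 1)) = y - 1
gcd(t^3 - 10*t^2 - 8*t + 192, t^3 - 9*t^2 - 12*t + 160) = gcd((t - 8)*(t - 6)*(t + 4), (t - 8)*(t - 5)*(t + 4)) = t^2 - 4*t - 32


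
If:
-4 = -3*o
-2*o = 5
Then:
No Solution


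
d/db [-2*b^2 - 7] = -4*b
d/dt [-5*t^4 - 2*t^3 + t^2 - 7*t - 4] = -20*t^3 - 6*t^2 + 2*t - 7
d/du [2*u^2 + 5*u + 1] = 4*u + 5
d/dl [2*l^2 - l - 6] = 4*l - 1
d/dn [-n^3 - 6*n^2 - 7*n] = -3*n^2 - 12*n - 7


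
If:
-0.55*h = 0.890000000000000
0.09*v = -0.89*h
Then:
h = -1.62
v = 16.00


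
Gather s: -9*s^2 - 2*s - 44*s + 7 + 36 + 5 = -9*s^2 - 46*s + 48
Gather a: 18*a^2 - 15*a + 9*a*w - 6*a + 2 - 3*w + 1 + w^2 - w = 18*a^2 + a*(9*w - 21) + w^2 - 4*w + 3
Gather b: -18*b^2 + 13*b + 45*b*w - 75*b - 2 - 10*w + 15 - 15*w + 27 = -18*b^2 + b*(45*w - 62) - 25*w + 40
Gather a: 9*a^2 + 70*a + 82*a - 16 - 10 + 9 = 9*a^2 + 152*a - 17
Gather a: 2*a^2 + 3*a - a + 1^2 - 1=2*a^2 + 2*a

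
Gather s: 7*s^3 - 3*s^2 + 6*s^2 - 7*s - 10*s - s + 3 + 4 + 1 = 7*s^3 + 3*s^2 - 18*s + 8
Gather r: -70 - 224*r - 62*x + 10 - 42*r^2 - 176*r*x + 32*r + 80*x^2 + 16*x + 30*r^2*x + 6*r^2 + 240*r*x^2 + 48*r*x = r^2*(30*x - 36) + r*(240*x^2 - 128*x - 192) + 80*x^2 - 46*x - 60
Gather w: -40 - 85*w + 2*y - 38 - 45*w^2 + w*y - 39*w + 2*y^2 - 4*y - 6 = -45*w^2 + w*(y - 124) + 2*y^2 - 2*y - 84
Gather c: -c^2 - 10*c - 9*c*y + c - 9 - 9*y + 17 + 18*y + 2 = -c^2 + c*(-9*y - 9) + 9*y + 10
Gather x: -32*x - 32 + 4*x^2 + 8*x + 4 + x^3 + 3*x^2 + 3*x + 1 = x^3 + 7*x^2 - 21*x - 27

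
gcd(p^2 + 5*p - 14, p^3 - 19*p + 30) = p - 2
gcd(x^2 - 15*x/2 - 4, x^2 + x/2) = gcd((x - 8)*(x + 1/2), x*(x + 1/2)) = x + 1/2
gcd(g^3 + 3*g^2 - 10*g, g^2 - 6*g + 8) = g - 2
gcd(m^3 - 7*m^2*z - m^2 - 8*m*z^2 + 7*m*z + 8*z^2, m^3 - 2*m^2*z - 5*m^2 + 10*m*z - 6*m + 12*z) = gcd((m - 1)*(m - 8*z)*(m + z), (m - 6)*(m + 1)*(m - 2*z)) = 1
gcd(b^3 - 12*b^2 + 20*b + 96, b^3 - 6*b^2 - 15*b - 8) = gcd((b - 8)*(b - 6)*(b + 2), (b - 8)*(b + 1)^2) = b - 8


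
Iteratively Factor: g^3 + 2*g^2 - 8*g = (g)*(g^2 + 2*g - 8) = g*(g + 4)*(g - 2)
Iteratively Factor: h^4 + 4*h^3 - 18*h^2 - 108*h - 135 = (h + 3)*(h^3 + h^2 - 21*h - 45) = (h - 5)*(h + 3)*(h^2 + 6*h + 9) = (h - 5)*(h + 3)^2*(h + 3)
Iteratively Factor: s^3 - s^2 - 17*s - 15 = (s - 5)*(s^2 + 4*s + 3) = (s - 5)*(s + 1)*(s + 3)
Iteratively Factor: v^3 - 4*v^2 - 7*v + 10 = (v - 5)*(v^2 + v - 2) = (v - 5)*(v - 1)*(v + 2)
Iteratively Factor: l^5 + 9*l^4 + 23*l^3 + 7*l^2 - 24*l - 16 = (l + 4)*(l^4 + 5*l^3 + 3*l^2 - 5*l - 4) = (l - 1)*(l + 4)*(l^3 + 6*l^2 + 9*l + 4) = (l - 1)*(l + 1)*(l + 4)*(l^2 + 5*l + 4) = (l - 1)*(l + 1)^2*(l + 4)*(l + 4)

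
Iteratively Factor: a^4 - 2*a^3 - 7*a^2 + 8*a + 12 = (a - 2)*(a^3 - 7*a - 6) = (a - 2)*(a + 2)*(a^2 - 2*a - 3) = (a - 2)*(a + 1)*(a + 2)*(a - 3)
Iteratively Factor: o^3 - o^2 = (o - 1)*(o^2) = o*(o - 1)*(o)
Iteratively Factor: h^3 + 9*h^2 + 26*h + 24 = (h + 3)*(h^2 + 6*h + 8) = (h + 2)*(h + 3)*(h + 4)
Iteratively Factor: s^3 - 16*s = (s)*(s^2 - 16) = s*(s - 4)*(s + 4)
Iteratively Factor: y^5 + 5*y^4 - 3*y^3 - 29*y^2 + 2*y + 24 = (y - 1)*(y^4 + 6*y^3 + 3*y^2 - 26*y - 24) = (y - 1)*(y + 3)*(y^3 + 3*y^2 - 6*y - 8) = (y - 1)*(y + 3)*(y + 4)*(y^2 - y - 2) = (y - 2)*(y - 1)*(y + 3)*(y + 4)*(y + 1)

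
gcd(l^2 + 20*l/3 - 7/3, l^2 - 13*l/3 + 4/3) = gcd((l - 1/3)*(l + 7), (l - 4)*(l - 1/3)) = l - 1/3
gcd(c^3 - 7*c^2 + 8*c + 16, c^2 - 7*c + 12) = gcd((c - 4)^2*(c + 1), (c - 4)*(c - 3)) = c - 4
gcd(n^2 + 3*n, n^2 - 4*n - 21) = n + 3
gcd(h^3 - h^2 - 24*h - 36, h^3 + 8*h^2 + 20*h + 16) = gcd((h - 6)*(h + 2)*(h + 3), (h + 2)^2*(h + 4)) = h + 2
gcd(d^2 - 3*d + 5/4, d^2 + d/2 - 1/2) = d - 1/2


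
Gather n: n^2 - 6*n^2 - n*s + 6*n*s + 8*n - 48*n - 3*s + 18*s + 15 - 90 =-5*n^2 + n*(5*s - 40) + 15*s - 75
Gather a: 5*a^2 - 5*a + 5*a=5*a^2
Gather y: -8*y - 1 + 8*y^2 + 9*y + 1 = 8*y^2 + y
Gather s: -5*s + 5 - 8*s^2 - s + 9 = -8*s^2 - 6*s + 14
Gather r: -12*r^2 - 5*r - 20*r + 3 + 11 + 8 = -12*r^2 - 25*r + 22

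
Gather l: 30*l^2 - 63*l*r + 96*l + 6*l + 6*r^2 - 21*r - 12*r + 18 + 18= 30*l^2 + l*(102 - 63*r) + 6*r^2 - 33*r + 36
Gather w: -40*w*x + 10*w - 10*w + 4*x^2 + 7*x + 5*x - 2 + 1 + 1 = -40*w*x + 4*x^2 + 12*x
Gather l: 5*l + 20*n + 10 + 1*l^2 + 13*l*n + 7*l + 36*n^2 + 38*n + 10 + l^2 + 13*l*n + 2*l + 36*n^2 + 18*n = 2*l^2 + l*(26*n + 14) + 72*n^2 + 76*n + 20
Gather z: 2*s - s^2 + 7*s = -s^2 + 9*s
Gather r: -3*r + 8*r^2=8*r^2 - 3*r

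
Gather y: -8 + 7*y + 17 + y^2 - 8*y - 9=y^2 - y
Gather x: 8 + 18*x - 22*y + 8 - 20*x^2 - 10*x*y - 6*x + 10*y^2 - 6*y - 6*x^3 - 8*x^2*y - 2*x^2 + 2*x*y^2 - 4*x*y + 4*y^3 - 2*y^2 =-6*x^3 + x^2*(-8*y - 22) + x*(2*y^2 - 14*y + 12) + 4*y^3 + 8*y^2 - 28*y + 16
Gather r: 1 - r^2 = 1 - r^2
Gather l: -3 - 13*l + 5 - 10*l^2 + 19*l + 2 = -10*l^2 + 6*l + 4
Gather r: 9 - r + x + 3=-r + x + 12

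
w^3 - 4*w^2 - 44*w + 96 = (w - 8)*(w - 2)*(w + 6)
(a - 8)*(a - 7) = a^2 - 15*a + 56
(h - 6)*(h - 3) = h^2 - 9*h + 18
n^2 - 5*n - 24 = (n - 8)*(n + 3)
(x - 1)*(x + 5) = x^2 + 4*x - 5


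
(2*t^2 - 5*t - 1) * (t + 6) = 2*t^3 + 7*t^2 - 31*t - 6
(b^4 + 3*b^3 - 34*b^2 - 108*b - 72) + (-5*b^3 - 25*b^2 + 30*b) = b^4 - 2*b^3 - 59*b^2 - 78*b - 72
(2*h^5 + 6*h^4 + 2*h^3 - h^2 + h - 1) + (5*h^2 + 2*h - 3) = 2*h^5 + 6*h^4 + 2*h^3 + 4*h^2 + 3*h - 4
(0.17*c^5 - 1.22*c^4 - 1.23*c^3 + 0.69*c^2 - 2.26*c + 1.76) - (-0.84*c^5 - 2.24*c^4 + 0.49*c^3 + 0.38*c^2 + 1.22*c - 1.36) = 1.01*c^5 + 1.02*c^4 - 1.72*c^3 + 0.31*c^2 - 3.48*c + 3.12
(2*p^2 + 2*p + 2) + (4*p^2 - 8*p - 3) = 6*p^2 - 6*p - 1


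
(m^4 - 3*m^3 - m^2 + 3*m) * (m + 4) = m^5 + m^4 - 13*m^3 - m^2 + 12*m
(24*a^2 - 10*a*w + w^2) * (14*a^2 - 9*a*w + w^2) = 336*a^4 - 356*a^3*w + 128*a^2*w^2 - 19*a*w^3 + w^4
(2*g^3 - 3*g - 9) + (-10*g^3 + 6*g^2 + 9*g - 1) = -8*g^3 + 6*g^2 + 6*g - 10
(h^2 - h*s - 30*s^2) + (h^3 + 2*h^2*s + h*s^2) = h^3 + 2*h^2*s + h^2 + h*s^2 - h*s - 30*s^2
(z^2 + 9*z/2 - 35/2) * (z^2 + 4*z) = z^4 + 17*z^3/2 + z^2/2 - 70*z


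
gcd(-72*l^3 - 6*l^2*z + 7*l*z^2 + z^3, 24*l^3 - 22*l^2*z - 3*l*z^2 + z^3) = 4*l + z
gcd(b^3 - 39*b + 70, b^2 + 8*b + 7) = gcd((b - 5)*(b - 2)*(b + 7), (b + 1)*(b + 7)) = b + 7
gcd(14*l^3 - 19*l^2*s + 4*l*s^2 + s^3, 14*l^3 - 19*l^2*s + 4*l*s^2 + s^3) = 14*l^3 - 19*l^2*s + 4*l*s^2 + s^3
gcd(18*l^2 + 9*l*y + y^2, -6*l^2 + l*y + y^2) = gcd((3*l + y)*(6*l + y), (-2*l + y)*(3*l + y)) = 3*l + y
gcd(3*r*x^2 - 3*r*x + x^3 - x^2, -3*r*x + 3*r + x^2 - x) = x - 1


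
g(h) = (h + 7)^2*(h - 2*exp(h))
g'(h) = (1 - 2*exp(h))*(h + 7)^2 + (h - 2*exp(h))*(2*h + 14)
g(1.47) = -518.58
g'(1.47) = -674.75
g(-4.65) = -25.79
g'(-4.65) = -16.53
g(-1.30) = -59.95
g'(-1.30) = -6.25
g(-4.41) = -29.75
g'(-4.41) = -16.42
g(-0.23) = -83.37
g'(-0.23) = -51.63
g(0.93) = -260.28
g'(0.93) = -321.52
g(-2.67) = -52.66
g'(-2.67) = -8.17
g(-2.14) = -56.10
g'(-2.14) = -5.03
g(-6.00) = -6.00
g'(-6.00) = -11.01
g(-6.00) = -6.00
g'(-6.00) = -11.01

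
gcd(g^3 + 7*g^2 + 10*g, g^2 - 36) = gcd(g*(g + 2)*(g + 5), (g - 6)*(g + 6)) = 1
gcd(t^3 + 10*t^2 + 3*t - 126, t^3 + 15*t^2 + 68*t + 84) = t^2 + 13*t + 42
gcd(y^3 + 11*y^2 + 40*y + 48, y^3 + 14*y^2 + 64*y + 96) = y^2 + 8*y + 16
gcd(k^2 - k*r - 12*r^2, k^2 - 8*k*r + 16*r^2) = -k + 4*r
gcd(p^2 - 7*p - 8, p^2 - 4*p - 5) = p + 1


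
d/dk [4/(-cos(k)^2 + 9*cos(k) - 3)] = 4*(9 - 2*cos(k))*sin(k)/(cos(k)^2 - 9*cos(k) + 3)^2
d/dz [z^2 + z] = 2*z + 1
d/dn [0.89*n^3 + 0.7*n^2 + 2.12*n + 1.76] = 2.67*n^2 + 1.4*n + 2.12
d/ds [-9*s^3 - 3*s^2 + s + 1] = -27*s^2 - 6*s + 1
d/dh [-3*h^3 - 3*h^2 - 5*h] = -9*h^2 - 6*h - 5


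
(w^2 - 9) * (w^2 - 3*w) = w^4 - 3*w^3 - 9*w^2 + 27*w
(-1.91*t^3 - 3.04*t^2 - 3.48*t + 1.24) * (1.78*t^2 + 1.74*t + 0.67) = -3.3998*t^5 - 8.7346*t^4 - 12.7637*t^3 - 5.8848*t^2 - 0.174*t + 0.8308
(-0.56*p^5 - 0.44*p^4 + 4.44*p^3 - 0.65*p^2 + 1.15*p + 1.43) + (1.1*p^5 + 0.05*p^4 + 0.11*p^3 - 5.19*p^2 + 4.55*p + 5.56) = 0.54*p^5 - 0.39*p^4 + 4.55*p^3 - 5.84*p^2 + 5.7*p + 6.99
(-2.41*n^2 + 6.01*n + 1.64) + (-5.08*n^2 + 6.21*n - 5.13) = -7.49*n^2 + 12.22*n - 3.49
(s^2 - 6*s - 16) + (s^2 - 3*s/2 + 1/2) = 2*s^2 - 15*s/2 - 31/2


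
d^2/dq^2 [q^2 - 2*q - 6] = 2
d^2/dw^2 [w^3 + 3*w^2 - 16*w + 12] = 6*w + 6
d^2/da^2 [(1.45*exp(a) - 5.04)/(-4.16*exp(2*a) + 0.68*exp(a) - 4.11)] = (-25.09312*exp(4*a) + 344.779136*exp(3*a) + 105.977664*exp(2*a) - 346.40958*exp(a) - 10.407753)*exp(a)/(71.991296*exp(6*a) - 35.303424*exp(5*a) + 219.1488*exp(4*a) - 70.07264*exp(3*a) + 216.5148*exp(2*a) - 34.459884*exp(a) + 69.426531)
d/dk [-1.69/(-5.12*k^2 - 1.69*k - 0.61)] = (-17.3056*k - 2.8561)/(5.12*k^2 + 1.69*k + 0.61)^2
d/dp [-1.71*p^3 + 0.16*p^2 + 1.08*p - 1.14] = -5.13*p^2 + 0.32*p + 1.08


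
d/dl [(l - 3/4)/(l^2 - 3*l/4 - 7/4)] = (-16*l^2 + 24*l - 37)/(16*l^4 - 24*l^3 - 47*l^2 + 42*l + 49)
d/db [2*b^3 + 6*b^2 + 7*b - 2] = 6*b^2 + 12*b + 7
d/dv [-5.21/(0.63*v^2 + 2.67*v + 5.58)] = (6.5646*v + 13.9107)/(0.63*v^2 + 2.67*v + 5.58)^2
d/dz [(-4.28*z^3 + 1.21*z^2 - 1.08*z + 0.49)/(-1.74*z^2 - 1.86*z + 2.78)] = (7.4472*z^4 + 15.9216*z^3 - 39.825*z^2 + 8.4328*z - 2.091)/(3.0276*z^4 + 6.4728*z^3 - 6.2148*z^2 - 10.3416*z + 7.7284)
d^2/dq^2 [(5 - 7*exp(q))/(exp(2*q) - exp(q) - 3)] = (-7*exp(4*q) + 13*exp(3*q) - 141*exp(2*q) + 86*exp(q) - 78)*exp(q)/(exp(6*q) - 3*exp(5*q) - 6*exp(4*q) + 17*exp(3*q) + 18*exp(2*q) - 27*exp(q) - 27)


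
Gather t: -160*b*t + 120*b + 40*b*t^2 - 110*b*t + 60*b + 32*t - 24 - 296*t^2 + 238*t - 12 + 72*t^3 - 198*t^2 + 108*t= 180*b + 72*t^3 + t^2*(40*b - 494) + t*(378 - 270*b) - 36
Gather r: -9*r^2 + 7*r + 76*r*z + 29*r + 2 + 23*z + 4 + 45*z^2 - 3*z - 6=-9*r^2 + r*(76*z + 36) + 45*z^2 + 20*z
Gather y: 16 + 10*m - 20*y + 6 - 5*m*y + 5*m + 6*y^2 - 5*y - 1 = 15*m + 6*y^2 + y*(-5*m - 25) + 21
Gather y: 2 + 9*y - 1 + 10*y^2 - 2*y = 10*y^2 + 7*y + 1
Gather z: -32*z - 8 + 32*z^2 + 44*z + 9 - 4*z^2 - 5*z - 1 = 28*z^2 + 7*z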